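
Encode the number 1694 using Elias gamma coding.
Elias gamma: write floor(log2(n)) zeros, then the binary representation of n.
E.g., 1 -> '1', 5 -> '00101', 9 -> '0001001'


num_bits = floor(log2(1694)) + 1 = 11
leading_zeros = num_bits - 1 = 10
binary(1694) = 11010011110

Elias gamma(1694) = '0000000000' + '11010011110' = 000000000011010011110 (21 bits)


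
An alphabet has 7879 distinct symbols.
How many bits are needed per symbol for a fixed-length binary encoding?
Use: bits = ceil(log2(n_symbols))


log2(7879) = 12.9438
Bracket: 2^12 = 4096 < 7879 <= 2^13 = 8192
So ceil(log2(7879)) = 13

bits = ceil(log2(7879)) = ceil(12.9438) = 13 bits


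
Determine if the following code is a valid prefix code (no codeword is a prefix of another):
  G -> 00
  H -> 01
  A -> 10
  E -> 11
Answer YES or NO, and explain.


Checking each pair (does one codeword prefix another?):
  G='00' vs H='01': no prefix
  G='00' vs A='10': no prefix
  G='00' vs E='11': no prefix
  H='01' vs G='00': no prefix
  H='01' vs A='10': no prefix
  H='01' vs E='11': no prefix
  A='10' vs G='00': no prefix
  A='10' vs H='01': no prefix
  A='10' vs E='11': no prefix
  E='11' vs G='00': no prefix
  E='11' vs H='01': no prefix
  E='11' vs A='10': no prefix
No violation found over all pairs.

YES -- this is a valid prefix code. No codeword is a prefix of any other codeword.


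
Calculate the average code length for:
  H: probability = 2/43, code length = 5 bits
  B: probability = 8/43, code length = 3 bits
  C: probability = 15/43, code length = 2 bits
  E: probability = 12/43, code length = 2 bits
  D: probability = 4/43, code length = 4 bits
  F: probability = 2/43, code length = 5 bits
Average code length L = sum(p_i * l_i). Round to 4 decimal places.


Weighted contributions p_i * l_i:
  H: (2/43) * 5 = 10/43
  B: (8/43) * 3 = 24/43
  C: (15/43) * 2 = 30/43
  E: (12/43) * 2 = 24/43
  D: (4/43) * 4 = 16/43
  F: (2/43) * 5 = 10/43
Sum = (10 + 24 + 30 + 24 + 16 + 10)/43 = 114/43

L = 114/43 = 2.6512 bits/symbol


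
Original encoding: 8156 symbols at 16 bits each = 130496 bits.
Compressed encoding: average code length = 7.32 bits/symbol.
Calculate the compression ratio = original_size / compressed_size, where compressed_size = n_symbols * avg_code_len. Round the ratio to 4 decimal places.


original_size = n_symbols * orig_bits = 8156 * 16 = 130496 bits
compressed_size = n_symbols * avg_code_len = 8156 * 7.32 = 59701.92 bits
ratio = original_size / compressed_size = 130496 / 59701.92 = 2.1858

Compression ratio = 2.1858


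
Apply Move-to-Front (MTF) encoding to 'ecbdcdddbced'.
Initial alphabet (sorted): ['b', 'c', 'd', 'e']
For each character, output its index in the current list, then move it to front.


MTF encoding:
'e': index 3 in ['b', 'c', 'd', 'e'] -> ['e', 'b', 'c', 'd']
'c': index 2 in ['e', 'b', 'c', 'd'] -> ['c', 'e', 'b', 'd']
'b': index 2 in ['c', 'e', 'b', 'd'] -> ['b', 'c', 'e', 'd']
'd': index 3 in ['b', 'c', 'e', 'd'] -> ['d', 'b', 'c', 'e']
'c': index 2 in ['d', 'b', 'c', 'e'] -> ['c', 'd', 'b', 'e']
'd': index 1 in ['c', 'd', 'b', 'e'] -> ['d', 'c', 'b', 'e']
'd': index 0 in ['d', 'c', 'b', 'e'] -> ['d', 'c', 'b', 'e']
'd': index 0 in ['d', 'c', 'b', 'e'] -> ['d', 'c', 'b', 'e']
'b': index 2 in ['d', 'c', 'b', 'e'] -> ['b', 'd', 'c', 'e']
'c': index 2 in ['b', 'd', 'c', 'e'] -> ['c', 'b', 'd', 'e']
'e': index 3 in ['c', 'b', 'd', 'e'] -> ['e', 'c', 'b', 'd']
'd': index 3 in ['e', 'c', 'b', 'd'] -> ['d', 'e', 'c', 'b']


Output: [3, 2, 2, 3, 2, 1, 0, 0, 2, 2, 3, 3]


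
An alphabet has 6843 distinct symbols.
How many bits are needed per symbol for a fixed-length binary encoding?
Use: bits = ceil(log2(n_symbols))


log2(6843) = 12.7404
Bracket: 2^12 = 4096 < 6843 <= 2^13 = 8192
So ceil(log2(6843)) = 13

bits = ceil(log2(6843)) = ceil(12.7404) = 13 bits


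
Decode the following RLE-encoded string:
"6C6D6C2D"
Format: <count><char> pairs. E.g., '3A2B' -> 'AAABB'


Expanding each <count><char> pair:
  6C -> 'CCCCCC'
  6D -> 'DDDDDD'
  6C -> 'CCCCCC'
  2D -> 'DD'

Decoded = CCCCCCDDDDDDCCCCCCDD


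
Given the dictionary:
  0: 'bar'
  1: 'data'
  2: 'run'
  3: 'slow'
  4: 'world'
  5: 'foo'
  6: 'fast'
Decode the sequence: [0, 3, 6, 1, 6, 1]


Look up each index in the dictionary:
  0 -> 'bar'
  3 -> 'slow'
  6 -> 'fast'
  1 -> 'data'
  6 -> 'fast'
  1 -> 'data'

Decoded: "bar slow fast data fast data"


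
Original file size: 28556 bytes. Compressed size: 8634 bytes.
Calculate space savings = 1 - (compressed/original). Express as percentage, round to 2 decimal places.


ratio = compressed/original = 8634/28556 = 0.302353
savings = 1 - ratio = 1 - 0.302353 = 0.697647
as a percentage: 0.697647 * 100 = 69.76%

Space savings = 1 - 8634/28556 = 69.76%


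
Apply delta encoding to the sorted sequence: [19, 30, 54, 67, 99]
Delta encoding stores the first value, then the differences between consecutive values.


First value: 19
Deltas:
  30 - 19 = 11
  54 - 30 = 24
  67 - 54 = 13
  99 - 67 = 32


Delta encoded: [19, 11, 24, 13, 32]


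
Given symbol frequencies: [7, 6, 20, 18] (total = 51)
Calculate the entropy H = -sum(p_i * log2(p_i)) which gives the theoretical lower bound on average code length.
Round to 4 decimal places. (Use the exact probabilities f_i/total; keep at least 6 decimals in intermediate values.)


Per-symbol terms -p_i * log2(p_i) with p_i = f_i/51:
  p = 7/51 = 0.137255: log2(p) = -2.865070, -p*log2(p) = 0.393245
  p = 6/51 = 0.117647: log2(p) = -3.087463, -p*log2(p) = 0.363231
  p = 20/51 = 0.392157: log2(p) = -1.350497, -p*log2(p) = 0.529607
  p = 18/51 = 0.352941: log2(p) = -1.502500, -p*log2(p) = 0.530294
H = 0.393245 + 0.363231 + 0.529607 + 0.530294 = 1.816377

H = 1.8164 bits/symbol


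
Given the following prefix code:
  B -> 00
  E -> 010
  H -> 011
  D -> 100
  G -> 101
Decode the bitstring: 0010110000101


Decoding step by step:
Bits 00 -> B
Bits 101 -> G
Bits 100 -> D
Bits 00 -> B
Bits 101 -> G


Decoded message: BGDBG


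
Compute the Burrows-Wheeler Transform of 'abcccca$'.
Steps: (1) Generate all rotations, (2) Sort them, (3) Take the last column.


Rotations (sorted):
  0: $abcccca -> last char: a
  1: a$abcccc -> last char: c
  2: abcccca$ -> last char: $
  3: bcccca$a -> last char: a
  4: ca$abccc -> last char: c
  5: cca$abcc -> last char: c
  6: ccca$abc -> last char: c
  7: cccca$ab -> last char: b


BWT = ac$acccb


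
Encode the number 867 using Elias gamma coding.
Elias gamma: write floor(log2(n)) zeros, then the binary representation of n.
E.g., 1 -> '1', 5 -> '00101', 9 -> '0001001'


num_bits = floor(log2(867)) + 1 = 10
leading_zeros = num_bits - 1 = 9
binary(867) = 1101100011

Elias gamma(867) = '000000000' + '1101100011' = 0000000001101100011 (19 bits)


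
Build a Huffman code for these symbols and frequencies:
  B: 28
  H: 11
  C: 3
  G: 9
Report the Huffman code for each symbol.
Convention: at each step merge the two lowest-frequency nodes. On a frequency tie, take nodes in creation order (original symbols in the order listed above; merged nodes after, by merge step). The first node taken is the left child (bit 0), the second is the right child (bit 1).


Huffman tree construction:
Step 1: Merge C(3) + G(9) = 12
Step 2: Merge H(11) + (C+G)(12) = 23
Step 3: Merge (H+(C+G))(23) + B(28) = 51
Read each symbol's code off the tree from the root (left child = 0, right child = 1).

Codes:
  B: 1 (length 1)
  H: 00 (length 2)
  C: 010 (length 3)
  G: 011 (length 3)
Average code length: 86/51 = 1.6863 bits/symbol


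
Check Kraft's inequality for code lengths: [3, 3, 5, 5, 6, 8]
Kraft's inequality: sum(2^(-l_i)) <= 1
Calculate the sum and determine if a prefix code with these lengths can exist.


Sum = 2^(-3) + 2^(-3) + 2^(-5) + 2^(-5) + 2^(-6) + 2^(-8)
    = 0.125 + 0.125 + 0.03125 + 0.03125 + 0.015625 + 0.00390625
    = 85/256 = 0.33203125
Since 0.33203125 <= 1, Kraft's inequality IS satisfied.
A prefix code with these lengths CAN exist.

Kraft sum = 0.33203125. Satisfied.


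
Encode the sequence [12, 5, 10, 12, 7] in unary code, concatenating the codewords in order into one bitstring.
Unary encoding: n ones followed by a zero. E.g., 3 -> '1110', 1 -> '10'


Encode each number as n ones followed by a terminating 0:
  12 -> 1111111111110 (13 bits)
  5 -> 111110 (6 bits)
  10 -> 11111111110 (11 bits)
  12 -> 1111111111110 (13 bits)
  7 -> 11111110 (8 bits)
Total length = 13 + 6 + 11 + 13 + 8 = 51 bits.

Unary([12, 5, 10, 12, 7]) = 111111111111011111011111111110111111111111011111110 (51 bits)


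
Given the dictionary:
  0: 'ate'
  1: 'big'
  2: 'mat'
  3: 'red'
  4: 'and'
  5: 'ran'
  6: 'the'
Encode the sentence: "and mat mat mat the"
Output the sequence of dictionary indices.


Look up each word in the dictionary:
  'and' -> 4
  'mat' -> 2
  'mat' -> 2
  'mat' -> 2
  'the' -> 6

Encoded: [4, 2, 2, 2, 6]


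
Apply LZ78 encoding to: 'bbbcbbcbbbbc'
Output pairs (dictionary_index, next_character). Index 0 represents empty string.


LZ78 encoding steps:
Dictionary: {0: ''}
Step 1: w='' (idx 0), next='b' -> output (0, 'b'), add 'b' as idx 1
Step 2: w='b' (idx 1), next='b' -> output (1, 'b'), add 'bb' as idx 2
Step 3: w='' (idx 0), next='c' -> output (0, 'c'), add 'c' as idx 3
Step 4: w='bb' (idx 2), next='c' -> output (2, 'c'), add 'bbc' as idx 4
Step 5: w='bb' (idx 2), next='b' -> output (2, 'b'), add 'bbb' as idx 5
Step 6: w='b' (idx 1), next='c' -> output (1, 'c'), add 'bc' as idx 6


Encoded: [(0, 'b'), (1, 'b'), (0, 'c'), (2, 'c'), (2, 'b'), (1, 'c')]


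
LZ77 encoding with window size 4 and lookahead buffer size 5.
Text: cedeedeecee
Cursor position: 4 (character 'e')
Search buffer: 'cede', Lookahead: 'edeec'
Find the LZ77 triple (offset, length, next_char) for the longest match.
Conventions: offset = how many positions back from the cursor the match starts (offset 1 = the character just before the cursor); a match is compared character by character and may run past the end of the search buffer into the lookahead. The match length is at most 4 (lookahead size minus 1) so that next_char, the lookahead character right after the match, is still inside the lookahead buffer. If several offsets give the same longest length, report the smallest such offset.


Try each offset into the search buffer:
  offset=1 (pos 3, char 'e'): match length 1
  offset=2 (pos 2, char 'd'): match length 0
  offset=3 (pos 1, char 'e'): match length 4
  offset=4 (pos 0, char 'c'): match length 0
Longest match has length 4 at offset 3.
next_char = character at position 4 + 4 = 8 -> 'c'

Best match: offset=3, length=4 (matching 'edee' starting at position 1)
LZ77 triple: (3, 4, 'c')


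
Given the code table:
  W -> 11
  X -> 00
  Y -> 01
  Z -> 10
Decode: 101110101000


Decoding:
10 -> Z
11 -> W
10 -> Z
10 -> Z
10 -> Z
00 -> X


Result: ZWZZZX


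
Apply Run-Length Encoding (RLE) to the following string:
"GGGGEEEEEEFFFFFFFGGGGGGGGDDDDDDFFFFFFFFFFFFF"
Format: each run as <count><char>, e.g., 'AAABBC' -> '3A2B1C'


Scanning runs left to right:
  i=0: run of 'G' x 4 -> '4G'
  i=4: run of 'E' x 6 -> '6E'
  i=10: run of 'F' x 7 -> '7F'
  i=17: run of 'G' x 8 -> '8G'
  i=25: run of 'D' x 6 -> '6D'
  i=31: run of 'F' x 13 -> '13F'

RLE = 4G6E7F8G6D13F


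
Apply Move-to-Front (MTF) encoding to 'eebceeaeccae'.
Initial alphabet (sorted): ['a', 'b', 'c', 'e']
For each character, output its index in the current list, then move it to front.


MTF encoding:
'e': index 3 in ['a', 'b', 'c', 'e'] -> ['e', 'a', 'b', 'c']
'e': index 0 in ['e', 'a', 'b', 'c'] -> ['e', 'a', 'b', 'c']
'b': index 2 in ['e', 'a', 'b', 'c'] -> ['b', 'e', 'a', 'c']
'c': index 3 in ['b', 'e', 'a', 'c'] -> ['c', 'b', 'e', 'a']
'e': index 2 in ['c', 'b', 'e', 'a'] -> ['e', 'c', 'b', 'a']
'e': index 0 in ['e', 'c', 'b', 'a'] -> ['e', 'c', 'b', 'a']
'a': index 3 in ['e', 'c', 'b', 'a'] -> ['a', 'e', 'c', 'b']
'e': index 1 in ['a', 'e', 'c', 'b'] -> ['e', 'a', 'c', 'b']
'c': index 2 in ['e', 'a', 'c', 'b'] -> ['c', 'e', 'a', 'b']
'c': index 0 in ['c', 'e', 'a', 'b'] -> ['c', 'e', 'a', 'b']
'a': index 2 in ['c', 'e', 'a', 'b'] -> ['a', 'c', 'e', 'b']
'e': index 2 in ['a', 'c', 'e', 'b'] -> ['e', 'a', 'c', 'b']


Output: [3, 0, 2, 3, 2, 0, 3, 1, 2, 0, 2, 2]


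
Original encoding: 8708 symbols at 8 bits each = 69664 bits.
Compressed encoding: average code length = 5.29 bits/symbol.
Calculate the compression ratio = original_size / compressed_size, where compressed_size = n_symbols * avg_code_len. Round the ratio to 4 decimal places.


original_size = n_symbols * orig_bits = 8708 * 8 = 69664 bits
compressed_size = n_symbols * avg_code_len = 8708 * 5.29 = 46065.32 bits
ratio = original_size / compressed_size = 69664 / 46065.32 = 1.5123

Compression ratio = 1.5123


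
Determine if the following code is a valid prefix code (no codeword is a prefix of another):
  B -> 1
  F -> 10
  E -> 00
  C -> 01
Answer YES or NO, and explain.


Checking each pair (does one codeword prefix another?):
  B='1' vs F='10': prefix -- VIOLATION

NO -- this is NOT a valid prefix code. B (1) is a prefix of F (10).


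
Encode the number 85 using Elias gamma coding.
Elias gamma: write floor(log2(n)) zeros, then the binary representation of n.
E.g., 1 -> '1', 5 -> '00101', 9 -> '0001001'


num_bits = floor(log2(85)) + 1 = 7
leading_zeros = num_bits - 1 = 6
binary(85) = 1010101

Elias gamma(85) = '000000' + '1010101' = 0000001010101 (13 bits)


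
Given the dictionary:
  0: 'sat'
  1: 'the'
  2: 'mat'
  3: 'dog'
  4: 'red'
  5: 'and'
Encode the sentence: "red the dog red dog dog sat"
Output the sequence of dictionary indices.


Look up each word in the dictionary:
  'red' -> 4
  'the' -> 1
  'dog' -> 3
  'red' -> 4
  'dog' -> 3
  'dog' -> 3
  'sat' -> 0

Encoded: [4, 1, 3, 4, 3, 3, 0]


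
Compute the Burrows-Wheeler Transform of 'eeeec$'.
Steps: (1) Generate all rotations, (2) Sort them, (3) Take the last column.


Rotations (sorted):
  0: $eeeec -> last char: c
  1: c$eeee -> last char: e
  2: ec$eee -> last char: e
  3: eec$ee -> last char: e
  4: eeec$e -> last char: e
  5: eeeec$ -> last char: $


BWT = ceeee$


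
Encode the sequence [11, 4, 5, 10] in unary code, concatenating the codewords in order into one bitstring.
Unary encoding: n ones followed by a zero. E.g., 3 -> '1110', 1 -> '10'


Encode each number as n ones followed by a terminating 0:
  11 -> 111111111110 (12 bits)
  4 -> 11110 (5 bits)
  5 -> 111110 (6 bits)
  10 -> 11111111110 (11 bits)
Total length = 12 + 5 + 6 + 11 = 34 bits.

Unary([11, 4, 5, 10]) = 1111111111101111011111011111111110 (34 bits)


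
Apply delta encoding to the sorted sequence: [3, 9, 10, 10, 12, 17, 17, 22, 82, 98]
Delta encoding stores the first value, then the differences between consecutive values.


First value: 3
Deltas:
  9 - 3 = 6
  10 - 9 = 1
  10 - 10 = 0
  12 - 10 = 2
  17 - 12 = 5
  17 - 17 = 0
  22 - 17 = 5
  82 - 22 = 60
  98 - 82 = 16


Delta encoded: [3, 6, 1, 0, 2, 5, 0, 5, 60, 16]


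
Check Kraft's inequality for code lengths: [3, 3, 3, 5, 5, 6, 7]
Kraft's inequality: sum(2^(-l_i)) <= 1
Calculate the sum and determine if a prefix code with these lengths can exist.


Sum = 2^(-3) + 2^(-3) + 2^(-3) + 2^(-5) + 2^(-5) + 2^(-6) + 2^(-7)
    = 0.125 + 0.125 + 0.125 + 0.03125 + 0.03125 + 0.015625 + 0.0078125
    = 59/128 = 0.4609375
Since 0.4609375 <= 1, Kraft's inequality IS satisfied.
A prefix code with these lengths CAN exist.

Kraft sum = 0.4609375. Satisfied.


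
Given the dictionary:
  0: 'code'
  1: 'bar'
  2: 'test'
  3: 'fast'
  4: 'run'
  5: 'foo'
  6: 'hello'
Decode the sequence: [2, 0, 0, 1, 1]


Look up each index in the dictionary:
  2 -> 'test'
  0 -> 'code'
  0 -> 'code'
  1 -> 'bar'
  1 -> 'bar'

Decoded: "test code code bar bar"


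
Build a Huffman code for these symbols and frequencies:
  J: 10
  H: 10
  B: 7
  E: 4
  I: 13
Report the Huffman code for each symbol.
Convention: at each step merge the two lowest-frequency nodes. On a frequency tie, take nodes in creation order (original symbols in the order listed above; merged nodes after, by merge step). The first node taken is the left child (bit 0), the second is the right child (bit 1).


Huffman tree construction:
Step 1: Merge E(4) + B(7) = 11
Step 2: Merge J(10) + H(10) = 20
Step 3: Merge (E+B)(11) + I(13) = 24
Step 4: Merge (J+H)(20) + ((E+B)+I)(24) = 44
Read each symbol's code off the tree from the root (left child = 0, right child = 1).

Codes:
  J: 00 (length 2)
  H: 01 (length 2)
  B: 101 (length 3)
  E: 100 (length 3)
  I: 11 (length 2)
Average code length: 99/44 = 2.2500 bits/symbol


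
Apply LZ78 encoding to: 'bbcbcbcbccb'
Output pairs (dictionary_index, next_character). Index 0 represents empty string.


LZ78 encoding steps:
Dictionary: {0: ''}
Step 1: w='' (idx 0), next='b' -> output (0, 'b'), add 'b' as idx 1
Step 2: w='b' (idx 1), next='c' -> output (1, 'c'), add 'bc' as idx 2
Step 3: w='bc' (idx 2), next='b' -> output (2, 'b'), add 'bcb' as idx 3
Step 4: w='' (idx 0), next='c' -> output (0, 'c'), add 'c' as idx 4
Step 5: w='bc' (idx 2), next='c' -> output (2, 'c'), add 'bcc' as idx 5
Step 6: w='b' (idx 1), end of input -> output (1, '')


Encoded: [(0, 'b'), (1, 'c'), (2, 'b'), (0, 'c'), (2, 'c'), (1, '')]


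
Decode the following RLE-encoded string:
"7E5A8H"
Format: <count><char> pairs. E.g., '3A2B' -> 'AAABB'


Expanding each <count><char> pair:
  7E -> 'EEEEEEE'
  5A -> 'AAAAA'
  8H -> 'HHHHHHHH'

Decoded = EEEEEEEAAAAAHHHHHHHH


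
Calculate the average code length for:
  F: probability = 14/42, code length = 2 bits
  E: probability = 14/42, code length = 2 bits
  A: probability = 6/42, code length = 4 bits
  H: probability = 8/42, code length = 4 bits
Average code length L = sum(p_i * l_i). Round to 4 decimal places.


Weighted contributions p_i * l_i:
  F: (14/42) * 2 = 28/42
  E: (14/42) * 2 = 28/42
  A: (6/42) * 4 = 24/42
  H: (8/42) * 4 = 32/42
Sum = (28 + 28 + 24 + 32)/42 = 112/42

L = 112/42 = 2.6667 bits/symbol


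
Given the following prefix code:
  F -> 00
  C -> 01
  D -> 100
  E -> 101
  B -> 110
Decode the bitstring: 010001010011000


Decoding step by step:
Bits 01 -> C
Bits 00 -> F
Bits 01 -> C
Bits 01 -> C
Bits 00 -> F
Bits 110 -> B
Bits 00 -> F


Decoded message: CFCCFBF


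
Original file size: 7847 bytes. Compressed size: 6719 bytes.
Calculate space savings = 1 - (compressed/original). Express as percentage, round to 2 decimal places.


ratio = compressed/original = 6719/7847 = 0.856251
savings = 1 - ratio = 1 - 0.856251 = 0.143749
as a percentage: 0.143749 * 100 = 14.37%

Space savings = 1 - 6719/7847 = 14.37%


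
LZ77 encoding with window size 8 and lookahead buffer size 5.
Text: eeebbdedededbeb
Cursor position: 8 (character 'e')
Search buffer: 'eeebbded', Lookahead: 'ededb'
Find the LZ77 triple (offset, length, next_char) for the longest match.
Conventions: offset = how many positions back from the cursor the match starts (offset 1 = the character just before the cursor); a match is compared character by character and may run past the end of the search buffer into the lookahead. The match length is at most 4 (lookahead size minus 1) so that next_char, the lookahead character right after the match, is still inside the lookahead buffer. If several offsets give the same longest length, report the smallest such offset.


Try each offset into the search buffer:
  offset=1 (pos 7, char 'd'): match length 0
  offset=2 (pos 6, char 'e'): match length 4
  offset=3 (pos 5, char 'd'): match length 0
  offset=4 (pos 4, char 'b'): match length 0
  offset=5 (pos 3, char 'b'): match length 0
  offset=6 (pos 2, char 'e'): match length 1
  offset=7 (pos 1, char 'e'): match length 1
  offset=8 (pos 0, char 'e'): match length 1
Longest match has length 4 at offset 2.
next_char = character at position 8 + 4 = 12 -> 'b'

Best match: offset=2, length=4 (matching 'eded' starting at position 6)
LZ77 triple: (2, 4, 'b')


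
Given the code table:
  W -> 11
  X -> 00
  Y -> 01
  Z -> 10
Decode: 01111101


Decoding:
01 -> Y
11 -> W
11 -> W
01 -> Y


Result: YWWY


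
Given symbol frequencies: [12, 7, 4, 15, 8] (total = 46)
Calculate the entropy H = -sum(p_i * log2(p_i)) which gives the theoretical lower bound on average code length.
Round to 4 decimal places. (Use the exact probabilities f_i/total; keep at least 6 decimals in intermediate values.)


Per-symbol terms -p_i * log2(p_i) with p_i = f_i/46:
  p = 12/46 = 0.260870: log2(p) = -1.938599, -p*log2(p) = 0.505722
  p = 7/46 = 0.152174: log2(p) = -2.716207, -p*log2(p) = 0.413336
  p = 4/46 = 0.086957: log2(p) = -3.523562, -p*log2(p) = 0.306397
  p = 15/46 = 0.326087: log2(p) = -1.616671, -p*log2(p) = 0.527175
  p = 8/46 = 0.173913: log2(p) = -2.523562, -p*log2(p) = 0.438880
H = 0.505722 + 0.413336 + 0.306397 + 0.527175 + 0.438880 = 2.191510

H = 2.1915 bits/symbol


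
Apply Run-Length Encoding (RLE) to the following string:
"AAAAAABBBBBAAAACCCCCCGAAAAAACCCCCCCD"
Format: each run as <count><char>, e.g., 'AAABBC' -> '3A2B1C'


Scanning runs left to right:
  i=0: run of 'A' x 6 -> '6A'
  i=6: run of 'B' x 5 -> '5B'
  i=11: run of 'A' x 4 -> '4A'
  i=15: run of 'C' x 6 -> '6C'
  i=21: run of 'G' x 1 -> '1G'
  i=22: run of 'A' x 6 -> '6A'
  i=28: run of 'C' x 7 -> '7C'
  i=35: run of 'D' x 1 -> '1D'

RLE = 6A5B4A6C1G6A7C1D


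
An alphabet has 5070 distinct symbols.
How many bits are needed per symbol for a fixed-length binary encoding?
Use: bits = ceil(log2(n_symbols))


log2(5070) = 12.3078
Bracket: 2^12 = 4096 < 5070 <= 2^13 = 8192
So ceil(log2(5070)) = 13

bits = ceil(log2(5070)) = ceil(12.3078) = 13 bits


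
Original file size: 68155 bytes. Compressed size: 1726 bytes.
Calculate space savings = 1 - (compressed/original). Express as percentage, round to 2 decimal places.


ratio = compressed/original = 1726/68155 = 0.025325
savings = 1 - ratio = 1 - 0.025325 = 0.974675
as a percentage: 0.974675 * 100 = 97.47%

Space savings = 1 - 1726/68155 = 97.47%


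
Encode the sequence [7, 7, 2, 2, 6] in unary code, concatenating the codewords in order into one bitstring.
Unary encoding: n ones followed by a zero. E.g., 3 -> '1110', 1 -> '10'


Encode each number as n ones followed by a terminating 0:
  7 -> 11111110 (8 bits)
  7 -> 11111110 (8 bits)
  2 -> 110 (3 bits)
  2 -> 110 (3 bits)
  6 -> 1111110 (7 bits)
Total length = 8 + 8 + 3 + 3 + 7 = 29 bits.

Unary([7, 7, 2, 2, 6]) = 11111110111111101101101111110 (29 bits)


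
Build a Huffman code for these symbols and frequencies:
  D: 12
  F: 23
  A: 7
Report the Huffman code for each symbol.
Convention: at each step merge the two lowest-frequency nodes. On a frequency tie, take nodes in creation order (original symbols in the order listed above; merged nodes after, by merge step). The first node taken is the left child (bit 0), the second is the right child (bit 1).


Huffman tree construction:
Step 1: Merge A(7) + D(12) = 19
Step 2: Merge (A+D)(19) + F(23) = 42
Read each symbol's code off the tree from the root (left child = 0, right child = 1).

Codes:
  D: 01 (length 2)
  F: 1 (length 1)
  A: 00 (length 2)
Average code length: 61/42 = 1.4524 bits/symbol


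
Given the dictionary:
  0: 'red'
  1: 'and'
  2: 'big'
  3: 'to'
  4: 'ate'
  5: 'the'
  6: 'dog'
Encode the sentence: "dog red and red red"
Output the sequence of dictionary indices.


Look up each word in the dictionary:
  'dog' -> 6
  'red' -> 0
  'and' -> 1
  'red' -> 0
  'red' -> 0

Encoded: [6, 0, 1, 0, 0]


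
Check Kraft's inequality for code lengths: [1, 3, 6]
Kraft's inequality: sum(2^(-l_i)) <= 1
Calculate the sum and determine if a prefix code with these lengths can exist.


Sum = 2^(-1) + 2^(-3) + 2^(-6)
    = 0.5 + 0.125 + 0.015625
    = 41/64 = 0.640625
Since 0.640625 <= 1, Kraft's inequality IS satisfied.
A prefix code with these lengths CAN exist.

Kraft sum = 0.640625. Satisfied.


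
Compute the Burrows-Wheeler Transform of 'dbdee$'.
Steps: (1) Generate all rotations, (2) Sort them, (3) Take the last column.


Rotations (sorted):
  0: $dbdee -> last char: e
  1: bdee$d -> last char: d
  2: dbdee$ -> last char: $
  3: dee$db -> last char: b
  4: e$dbde -> last char: e
  5: ee$dbd -> last char: d


BWT = ed$bed


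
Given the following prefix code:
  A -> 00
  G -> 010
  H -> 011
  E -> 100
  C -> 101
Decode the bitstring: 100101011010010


Decoding step by step:
Bits 100 -> E
Bits 101 -> C
Bits 011 -> H
Bits 010 -> G
Bits 010 -> G


Decoded message: ECHGG


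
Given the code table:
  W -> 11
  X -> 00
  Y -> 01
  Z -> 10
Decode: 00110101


Decoding:
00 -> X
11 -> W
01 -> Y
01 -> Y


Result: XWYY


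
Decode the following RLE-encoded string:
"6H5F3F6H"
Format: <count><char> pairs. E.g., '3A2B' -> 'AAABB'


Expanding each <count><char> pair:
  6H -> 'HHHHHH'
  5F -> 'FFFFF'
  3F -> 'FFF'
  6H -> 'HHHHHH'

Decoded = HHHHHHFFFFFFFFHHHHHH


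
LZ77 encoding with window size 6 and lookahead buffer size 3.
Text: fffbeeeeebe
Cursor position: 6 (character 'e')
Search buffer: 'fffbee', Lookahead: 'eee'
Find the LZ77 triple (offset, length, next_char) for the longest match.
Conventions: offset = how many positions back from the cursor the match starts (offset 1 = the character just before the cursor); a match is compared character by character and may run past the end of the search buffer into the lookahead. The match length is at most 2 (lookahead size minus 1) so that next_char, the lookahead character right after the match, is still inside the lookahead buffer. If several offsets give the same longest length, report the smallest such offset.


Try each offset into the search buffer:
  offset=1 (pos 5, char 'e'): match length 2
  offset=2 (pos 4, char 'e'): match length 2
  offset=3 (pos 3, char 'b'): match length 0
  offset=4 (pos 2, char 'f'): match length 0
  offset=5 (pos 1, char 'f'): match length 0
  offset=6 (pos 0, char 'f'): match length 0
Longest match has length 2, found at offsets 1, 2; take the smallest, offset 1.
next_char = character at position 6 + 2 = 8 -> 'e'

Best match: offset=1, length=2 (matching 'ee' starting at position 5)
LZ77 triple: (1, 2, 'e')


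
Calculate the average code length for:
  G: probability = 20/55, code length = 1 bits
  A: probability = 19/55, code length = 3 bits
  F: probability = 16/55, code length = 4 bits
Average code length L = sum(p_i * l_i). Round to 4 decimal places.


Weighted contributions p_i * l_i:
  G: (20/55) * 1 = 20/55
  A: (19/55) * 3 = 57/55
  F: (16/55) * 4 = 64/55
Sum = (20 + 57 + 64)/55 = 141/55

L = 141/55 = 2.5636 bits/symbol


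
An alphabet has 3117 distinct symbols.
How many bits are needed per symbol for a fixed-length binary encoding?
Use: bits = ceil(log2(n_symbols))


log2(3117) = 11.6059
Bracket: 2^11 = 2048 < 3117 <= 2^12 = 4096
So ceil(log2(3117)) = 12

bits = ceil(log2(3117)) = ceil(11.6059) = 12 bits


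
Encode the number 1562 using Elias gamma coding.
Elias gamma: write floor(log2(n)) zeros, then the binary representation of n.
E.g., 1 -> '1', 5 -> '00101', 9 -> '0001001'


num_bits = floor(log2(1562)) + 1 = 11
leading_zeros = num_bits - 1 = 10
binary(1562) = 11000011010

Elias gamma(1562) = '0000000000' + '11000011010' = 000000000011000011010 (21 bits)


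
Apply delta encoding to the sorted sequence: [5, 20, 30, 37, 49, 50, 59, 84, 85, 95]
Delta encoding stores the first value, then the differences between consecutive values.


First value: 5
Deltas:
  20 - 5 = 15
  30 - 20 = 10
  37 - 30 = 7
  49 - 37 = 12
  50 - 49 = 1
  59 - 50 = 9
  84 - 59 = 25
  85 - 84 = 1
  95 - 85 = 10


Delta encoded: [5, 15, 10, 7, 12, 1, 9, 25, 1, 10]


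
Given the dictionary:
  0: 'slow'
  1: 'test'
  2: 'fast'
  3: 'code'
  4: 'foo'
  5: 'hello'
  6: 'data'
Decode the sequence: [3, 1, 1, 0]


Look up each index in the dictionary:
  3 -> 'code'
  1 -> 'test'
  1 -> 'test'
  0 -> 'slow'

Decoded: "code test test slow"


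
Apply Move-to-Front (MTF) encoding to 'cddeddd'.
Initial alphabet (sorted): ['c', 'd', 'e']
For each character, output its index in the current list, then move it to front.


MTF encoding:
'c': index 0 in ['c', 'd', 'e'] -> ['c', 'd', 'e']
'd': index 1 in ['c', 'd', 'e'] -> ['d', 'c', 'e']
'd': index 0 in ['d', 'c', 'e'] -> ['d', 'c', 'e']
'e': index 2 in ['d', 'c', 'e'] -> ['e', 'd', 'c']
'd': index 1 in ['e', 'd', 'c'] -> ['d', 'e', 'c']
'd': index 0 in ['d', 'e', 'c'] -> ['d', 'e', 'c']
'd': index 0 in ['d', 'e', 'c'] -> ['d', 'e', 'c']


Output: [0, 1, 0, 2, 1, 0, 0]


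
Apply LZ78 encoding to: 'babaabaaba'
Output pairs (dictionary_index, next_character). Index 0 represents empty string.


LZ78 encoding steps:
Dictionary: {0: ''}
Step 1: w='' (idx 0), next='b' -> output (0, 'b'), add 'b' as idx 1
Step 2: w='' (idx 0), next='a' -> output (0, 'a'), add 'a' as idx 2
Step 3: w='b' (idx 1), next='a' -> output (1, 'a'), add 'ba' as idx 3
Step 4: w='a' (idx 2), next='b' -> output (2, 'b'), add 'ab' as idx 4
Step 5: w='a' (idx 2), next='a' -> output (2, 'a'), add 'aa' as idx 5
Step 6: w='ba' (idx 3), end of input -> output (3, '')


Encoded: [(0, 'b'), (0, 'a'), (1, 'a'), (2, 'b'), (2, 'a'), (3, '')]


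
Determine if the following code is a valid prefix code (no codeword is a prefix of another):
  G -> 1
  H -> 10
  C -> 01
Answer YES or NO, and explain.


Checking each pair (does one codeword prefix another?):
  G='1' vs H='10': prefix -- VIOLATION

NO -- this is NOT a valid prefix code. G (1) is a prefix of H (10).


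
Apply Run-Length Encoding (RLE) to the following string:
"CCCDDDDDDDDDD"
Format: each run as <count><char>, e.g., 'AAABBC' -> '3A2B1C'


Scanning runs left to right:
  i=0: run of 'C' x 3 -> '3C'
  i=3: run of 'D' x 10 -> '10D'

RLE = 3C10D


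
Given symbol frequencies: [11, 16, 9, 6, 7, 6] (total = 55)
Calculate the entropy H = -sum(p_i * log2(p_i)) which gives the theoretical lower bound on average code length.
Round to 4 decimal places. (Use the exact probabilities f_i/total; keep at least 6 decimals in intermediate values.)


Per-symbol terms -p_i * log2(p_i) with p_i = f_i/55:
  p = 11/55 = 0.200000: log2(p) = -2.321928, -p*log2(p) = 0.464386
  p = 16/55 = 0.290909: log2(p) = -1.781360, -p*log2(p) = 0.518214
  p = 9/55 = 0.163636: log2(p) = -2.611435, -p*log2(p) = 0.427326
  p = 6/55 = 0.109091: log2(p) = -3.196397, -p*log2(p) = 0.348698
  p = 7/55 = 0.127273: log2(p) = -2.974005, -p*log2(p) = 0.378510
  p = 6/55 = 0.109091: log2(p) = -3.196397, -p*log2(p) = 0.348698
H = 0.464386 + 0.518214 + 0.427326 + 0.348698 + 0.378510 + 0.348698 = 2.485832

H = 2.4858 bits/symbol


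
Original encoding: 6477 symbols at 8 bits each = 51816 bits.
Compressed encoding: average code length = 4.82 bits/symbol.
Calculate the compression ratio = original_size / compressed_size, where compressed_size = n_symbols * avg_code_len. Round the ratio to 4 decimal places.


original_size = n_symbols * orig_bits = 6477 * 8 = 51816 bits
compressed_size = n_symbols * avg_code_len = 6477 * 4.82 = 31219.14 bits
ratio = original_size / compressed_size = 51816 / 31219.14 = 1.6598

Compression ratio = 1.6598


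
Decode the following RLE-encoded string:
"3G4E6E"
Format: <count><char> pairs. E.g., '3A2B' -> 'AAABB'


Expanding each <count><char> pair:
  3G -> 'GGG'
  4E -> 'EEEE'
  6E -> 'EEEEEE'

Decoded = GGGEEEEEEEEEE


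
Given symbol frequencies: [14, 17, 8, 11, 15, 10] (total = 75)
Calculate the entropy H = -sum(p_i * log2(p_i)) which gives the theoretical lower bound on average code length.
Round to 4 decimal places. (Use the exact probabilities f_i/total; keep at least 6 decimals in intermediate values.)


Per-symbol terms -p_i * log2(p_i) with p_i = f_i/75:
  p = 14/75 = 0.186667: log2(p) = -2.421464, -p*log2(p) = 0.452007
  p = 17/75 = 0.226667: log2(p) = -2.141356, -p*log2(p) = 0.485374
  p = 8/75 = 0.106667: log2(p) = -3.228819, -p*log2(p) = 0.344407
  p = 11/75 = 0.146667: log2(p) = -2.769387, -p*log2(p) = 0.406177
  p = 15/75 = 0.200000: log2(p) = -2.321928, -p*log2(p) = 0.464386
  p = 10/75 = 0.133333: log2(p) = -2.906891, -p*log2(p) = 0.387585
H = 0.452007 + 0.485374 + 0.344407 + 0.406177 + 0.464386 + 0.387585 = 2.539936

H = 2.5399 bits/symbol


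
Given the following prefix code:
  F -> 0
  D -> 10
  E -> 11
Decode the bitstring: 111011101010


Decoding step by step:
Bits 11 -> E
Bits 10 -> D
Bits 11 -> E
Bits 10 -> D
Bits 10 -> D
Bits 10 -> D


Decoded message: EDEDDD


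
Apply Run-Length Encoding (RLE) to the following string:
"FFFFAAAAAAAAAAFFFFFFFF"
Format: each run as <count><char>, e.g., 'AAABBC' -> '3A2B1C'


Scanning runs left to right:
  i=0: run of 'F' x 4 -> '4F'
  i=4: run of 'A' x 10 -> '10A'
  i=14: run of 'F' x 8 -> '8F'

RLE = 4F10A8F


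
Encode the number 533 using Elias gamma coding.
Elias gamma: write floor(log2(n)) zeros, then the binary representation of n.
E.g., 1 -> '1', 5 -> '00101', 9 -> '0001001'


num_bits = floor(log2(533)) + 1 = 10
leading_zeros = num_bits - 1 = 9
binary(533) = 1000010101

Elias gamma(533) = '000000000' + '1000010101' = 0000000001000010101 (19 bits)


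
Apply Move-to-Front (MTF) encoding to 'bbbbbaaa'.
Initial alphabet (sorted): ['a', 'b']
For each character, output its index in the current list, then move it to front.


MTF encoding:
'b': index 1 in ['a', 'b'] -> ['b', 'a']
'b': index 0 in ['b', 'a'] -> ['b', 'a']
'b': index 0 in ['b', 'a'] -> ['b', 'a']
'b': index 0 in ['b', 'a'] -> ['b', 'a']
'b': index 0 in ['b', 'a'] -> ['b', 'a']
'a': index 1 in ['b', 'a'] -> ['a', 'b']
'a': index 0 in ['a', 'b'] -> ['a', 'b']
'a': index 0 in ['a', 'b'] -> ['a', 'b']


Output: [1, 0, 0, 0, 0, 1, 0, 0]


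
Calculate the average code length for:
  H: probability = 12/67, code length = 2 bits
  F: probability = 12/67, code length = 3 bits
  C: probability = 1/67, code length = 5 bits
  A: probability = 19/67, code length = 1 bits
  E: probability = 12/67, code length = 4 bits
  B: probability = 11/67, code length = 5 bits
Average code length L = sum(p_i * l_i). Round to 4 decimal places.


Weighted contributions p_i * l_i:
  H: (12/67) * 2 = 24/67
  F: (12/67) * 3 = 36/67
  C: (1/67) * 5 = 5/67
  A: (19/67) * 1 = 19/67
  E: (12/67) * 4 = 48/67
  B: (11/67) * 5 = 55/67
Sum = (24 + 36 + 5 + 19 + 48 + 55)/67 = 187/67

L = 187/67 = 2.7910 bits/symbol


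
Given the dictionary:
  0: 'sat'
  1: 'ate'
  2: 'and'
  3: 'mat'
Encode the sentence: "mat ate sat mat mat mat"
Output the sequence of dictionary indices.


Look up each word in the dictionary:
  'mat' -> 3
  'ate' -> 1
  'sat' -> 0
  'mat' -> 3
  'mat' -> 3
  'mat' -> 3

Encoded: [3, 1, 0, 3, 3, 3]


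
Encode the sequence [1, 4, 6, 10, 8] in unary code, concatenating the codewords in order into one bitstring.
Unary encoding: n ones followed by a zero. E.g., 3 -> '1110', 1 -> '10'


Encode each number as n ones followed by a terminating 0:
  1 -> 10 (2 bits)
  4 -> 11110 (5 bits)
  6 -> 1111110 (7 bits)
  10 -> 11111111110 (11 bits)
  8 -> 111111110 (9 bits)
Total length = 2 + 5 + 7 + 11 + 9 = 34 bits.

Unary([1, 4, 6, 10, 8]) = 1011110111111011111111110111111110 (34 bits)


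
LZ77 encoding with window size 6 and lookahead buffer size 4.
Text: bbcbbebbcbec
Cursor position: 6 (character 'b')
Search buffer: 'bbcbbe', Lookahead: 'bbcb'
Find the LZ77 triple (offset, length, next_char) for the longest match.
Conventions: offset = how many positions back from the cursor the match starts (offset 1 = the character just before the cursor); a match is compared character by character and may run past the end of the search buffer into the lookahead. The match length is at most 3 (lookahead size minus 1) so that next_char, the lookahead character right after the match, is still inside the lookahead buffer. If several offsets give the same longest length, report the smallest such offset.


Try each offset into the search buffer:
  offset=1 (pos 5, char 'e'): match length 0
  offset=2 (pos 4, char 'b'): match length 1
  offset=3 (pos 3, char 'b'): match length 2
  offset=4 (pos 2, char 'c'): match length 0
  offset=5 (pos 1, char 'b'): match length 1
  offset=6 (pos 0, char 'b'): match length 3
Longest match has length 3 at offset 6.
next_char = character at position 6 + 3 = 9 -> 'b'

Best match: offset=6, length=3 (matching 'bbc' starting at position 0)
LZ77 triple: (6, 3, 'b')


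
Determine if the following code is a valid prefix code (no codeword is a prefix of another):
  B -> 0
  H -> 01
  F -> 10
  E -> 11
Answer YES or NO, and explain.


Checking each pair (does one codeword prefix another?):
  B='0' vs H='01': prefix -- VIOLATION

NO -- this is NOT a valid prefix code. B (0) is a prefix of H (01).


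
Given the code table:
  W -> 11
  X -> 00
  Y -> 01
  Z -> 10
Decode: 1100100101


Decoding:
11 -> W
00 -> X
10 -> Z
01 -> Y
01 -> Y


Result: WXZYY


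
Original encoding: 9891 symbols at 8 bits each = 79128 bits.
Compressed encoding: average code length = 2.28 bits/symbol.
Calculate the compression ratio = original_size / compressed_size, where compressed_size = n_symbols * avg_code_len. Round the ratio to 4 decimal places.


original_size = n_symbols * orig_bits = 9891 * 8 = 79128 bits
compressed_size = n_symbols * avg_code_len = 9891 * 2.28 = 22551.48 bits
ratio = original_size / compressed_size = 79128 / 22551.48 = 3.5088

Compression ratio = 3.5088


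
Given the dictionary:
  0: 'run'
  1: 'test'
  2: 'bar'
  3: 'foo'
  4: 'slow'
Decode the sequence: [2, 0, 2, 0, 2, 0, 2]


Look up each index in the dictionary:
  2 -> 'bar'
  0 -> 'run'
  2 -> 'bar'
  0 -> 'run'
  2 -> 'bar'
  0 -> 'run'
  2 -> 'bar'

Decoded: "bar run bar run bar run bar"


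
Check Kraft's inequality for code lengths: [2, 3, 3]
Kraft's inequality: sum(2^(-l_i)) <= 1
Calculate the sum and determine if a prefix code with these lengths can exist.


Sum = 2^(-2) + 2^(-3) + 2^(-3)
    = 0.25 + 0.125 + 0.125
    = 4/8 = 0.5
Since 0.5 <= 1, Kraft's inequality IS satisfied.
A prefix code with these lengths CAN exist.

Kraft sum = 0.5. Satisfied.


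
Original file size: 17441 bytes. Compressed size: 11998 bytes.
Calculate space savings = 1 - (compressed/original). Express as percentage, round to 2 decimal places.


ratio = compressed/original = 11998/17441 = 0.687919
savings = 1 - ratio = 1 - 0.687919 = 0.312081
as a percentage: 0.312081 * 100 = 31.21%

Space savings = 1 - 11998/17441 = 31.21%


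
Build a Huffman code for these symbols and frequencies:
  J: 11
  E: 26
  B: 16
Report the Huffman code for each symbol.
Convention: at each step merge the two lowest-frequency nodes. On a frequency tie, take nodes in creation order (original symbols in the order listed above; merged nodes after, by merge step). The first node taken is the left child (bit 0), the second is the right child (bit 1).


Huffman tree construction:
Step 1: Merge J(11) + B(16) = 27
Step 2: Merge E(26) + (J+B)(27) = 53
Read each symbol's code off the tree from the root (left child = 0, right child = 1).

Codes:
  J: 10 (length 2)
  E: 0 (length 1)
  B: 11 (length 2)
Average code length: 80/53 = 1.5094 bits/symbol


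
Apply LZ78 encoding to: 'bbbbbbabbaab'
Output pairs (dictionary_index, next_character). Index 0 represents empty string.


LZ78 encoding steps:
Dictionary: {0: ''}
Step 1: w='' (idx 0), next='b' -> output (0, 'b'), add 'b' as idx 1
Step 2: w='b' (idx 1), next='b' -> output (1, 'b'), add 'bb' as idx 2
Step 3: w='bb' (idx 2), next='b' -> output (2, 'b'), add 'bbb' as idx 3
Step 4: w='' (idx 0), next='a' -> output (0, 'a'), add 'a' as idx 4
Step 5: w='bb' (idx 2), next='a' -> output (2, 'a'), add 'bba' as idx 5
Step 6: w='a' (idx 4), next='b' -> output (4, 'b'), add 'ab' as idx 6


Encoded: [(0, 'b'), (1, 'b'), (2, 'b'), (0, 'a'), (2, 'a'), (4, 'b')]


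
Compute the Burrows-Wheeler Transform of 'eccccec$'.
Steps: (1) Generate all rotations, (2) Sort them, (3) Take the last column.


Rotations (sorted):
  0: $eccccec -> last char: c
  1: c$ecccce -> last char: e
  2: ccccec$e -> last char: e
  3: cccec$ec -> last char: c
  4: ccec$ecc -> last char: c
  5: cec$eccc -> last char: c
  6: ec$ecccc -> last char: c
  7: eccccec$ -> last char: $


BWT = ceecccc$


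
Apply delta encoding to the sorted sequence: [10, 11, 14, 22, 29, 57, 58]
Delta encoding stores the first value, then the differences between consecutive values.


First value: 10
Deltas:
  11 - 10 = 1
  14 - 11 = 3
  22 - 14 = 8
  29 - 22 = 7
  57 - 29 = 28
  58 - 57 = 1


Delta encoded: [10, 1, 3, 8, 7, 28, 1]
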